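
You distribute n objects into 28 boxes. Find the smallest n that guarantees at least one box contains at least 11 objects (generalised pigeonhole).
n = (11 − 1)·28 + 1 = 281

By the generalised pigeonhole principle, to guarantee some box contains ≥ r objects we need more than (r − 1) · k objects total. Threshold: n = (r − 1) · k + 1. With r = 11 and k = 28: n = 10 · 28 + 1 = 280 + 1 = 281. For n = 280 = 10 · 28, we can put exactly 10 objects in every box, avoiding 11 in any single one — so 281 is tight.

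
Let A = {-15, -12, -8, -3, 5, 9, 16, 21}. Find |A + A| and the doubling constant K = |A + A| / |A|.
K = |A + A| / |A| = 30/8 = 15/4

Enumerate A + A = {a + b : a, b ∈ A}. With |A| = 8, there are |A|^2 = 64 ordered sum pairs; collecting distinct values, A + A = {-30, -27, -24, -23, -20, -18, -16, -15, -11, -10, -7, -6, -3, 1, 2, 4, 6, 8, 9, 10, 13, 14, 18, 21, 25, 26, 30, 32, 37, 42}, so |A + A| = 30. Thus K = 30/8 = 15/4. For comparison, the minimum possible |A + A| over all 8-element sets is 2·8 − 1 = 15 (so min K = 15/8), attained only by arithmetic progressions.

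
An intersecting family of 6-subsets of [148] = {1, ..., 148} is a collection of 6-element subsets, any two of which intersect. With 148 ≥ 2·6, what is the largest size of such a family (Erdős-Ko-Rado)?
max |F| = C(147, 5) = 534017484

The Erdős-Ko-Rado theorem states: for n ≥ 2k, an intersecting family of k-subsets of an n-element set has size at most C(n − 1, k − 1), with equality for 'star' families {A ⊆ [n] : |A| = k, i ∈ A} (fix an element i). For n = 148, k = 6: C(147, 5) = 534017484.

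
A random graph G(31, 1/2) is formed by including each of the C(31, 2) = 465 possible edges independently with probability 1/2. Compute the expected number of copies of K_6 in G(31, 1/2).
E[# K_6] = C(31, 6) · (1/2)^C(6, 2) = 736281 / 2^15 ≈ 22.469513

For each 6-subset S of vertices (there are C(31, 6) = 736281 such S), let X_S = 1 if S induces a K_6 (all C(6, 2) = 15 edges present). Then P(X_S = 1) = (1/2)^15 = 1/32768. By linearity of expectation, E[# K_6] = C(31, 6) · (1/2)^15 = 736281 / 32768 ≈ 22.469513.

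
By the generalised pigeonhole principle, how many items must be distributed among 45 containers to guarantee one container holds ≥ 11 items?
n = (11 − 1)·45 + 1 = 451

By the generalised pigeonhole principle, to guarantee some box contains ≥ r objects we need more than (r − 1) · k objects total. Threshold: n = (r − 1) · k + 1. With r = 11 and k = 45: n = 10 · 45 + 1 = 450 + 1 = 451. For n = 450 = 10 · 45, we can put exactly 10 objects in every box, avoiding 11 in any single one — so 451 is tight.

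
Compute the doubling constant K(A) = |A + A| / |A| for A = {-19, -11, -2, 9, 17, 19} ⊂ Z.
K = |A + A| / |A| = 20/6 = 10/3

Enumerate A + A = {a + b : a, b ∈ A}. With |A| = 6, there are |A|^2 = 36 ordered sum pairs; collecting distinct values, A + A = {-38, -30, -22, -21, -13, -10, -4, -2, 0, 6, 7, 8, 15, 17, 18, 26, 28, 34, 36, 38}, so |A + A| = 20. Thus K = 20/6 = 10/3. For comparison, the minimum possible |A + A| over all 6-element sets is 2·6 − 1 = 11 (so min K = 11/6), attained only by arithmetic progressions.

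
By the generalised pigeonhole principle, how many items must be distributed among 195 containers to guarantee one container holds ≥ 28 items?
n = (28 − 1)·195 + 1 = 5266

By the generalised pigeonhole principle, to guarantee some box contains ≥ r objects we need more than (r − 1) · k objects total. Threshold: n = (r − 1) · k + 1. With r = 28 and k = 195: n = 27 · 195 + 1 = 5265 + 1 = 5266. For n = 5265 = 27 · 195, we can put exactly 27 objects in every box, avoiding 28 in any single one — so 5266 is tight.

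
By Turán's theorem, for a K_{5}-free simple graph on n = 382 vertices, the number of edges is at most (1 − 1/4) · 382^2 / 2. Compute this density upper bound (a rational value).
Turán density bound = (3/4) · 382^2/2 = 109443/2 ≈ 54721.5

Turán's theorem: ex(n, K_{r+1}) is achieved by the complete r-partite Turán graph T(n, r) with parts as balanced as possible, and is at most (1 − 1/r) · n^2/2. For r = 4, n = 382: the density bound is (3/4) · 145924/2 = 109443/2 ≈ 54721.5. The integer-valued extremum is e(T(382, 4)) = 54721, which is strictly less than the density bound 109443/2 since 4 ∤ 382 (the parts of T(382, 4) cannot all be equal).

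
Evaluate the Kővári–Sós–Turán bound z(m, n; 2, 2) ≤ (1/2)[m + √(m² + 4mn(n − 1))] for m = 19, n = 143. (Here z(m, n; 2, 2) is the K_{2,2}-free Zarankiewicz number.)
z(19, 143; 2, 2) ≤ (1/2)[19 + √(19² + 4·19·143·142)] = (1/2)[19 + √1543617] = 630.7119

Kővári–Sós–Turán: let r_1, ..., r_19 be the row sums and z = Σ r_i the total number of 1s. Each pair of columns can share at most one row with both entries 1 (else a 2×2 all-ones block appears), so Σ_i C(r_i, 2) ≤ C(143, 2) = 10153. By convexity Σ_i C(r_i, 2) ≥ 19·C(z/19, 2) = z(z − 19)/(2·19), giving z² − 19z − 19·143·142 ≤ 0 and hence z ≤ (1/2)[19 + √(361 + 4·385814)] = (1/2)[19 + √1543617] ≈ (1/2)(19 + 1242.4238) = 630.7119.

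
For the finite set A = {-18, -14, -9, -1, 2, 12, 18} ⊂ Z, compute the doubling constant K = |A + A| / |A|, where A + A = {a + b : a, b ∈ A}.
K = |A + A| / |A| = 26/7

Enumerate A + A = {a + b : a, b ∈ A}. With |A| = 7, there are |A|^2 = 49 ordered sum pairs; collecting distinct values, A + A = {-36, -32, -28, -27, -23, -19, -18, -16, -15, -12, -10, -7, -6, -2, 0, 1, 3, 4, 9, 11, 14, 17, 20, 24, 30, 36}, so |A + A| = 26. Thus K = 26/7. For comparison, the minimum possible |A + A| over all 7-element sets is 2·7 − 1 = 13 (so min K = 13/7), attained only by arithmetic progressions.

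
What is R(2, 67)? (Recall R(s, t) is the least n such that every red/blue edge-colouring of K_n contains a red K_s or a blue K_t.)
R(2, 67) = 67

R(2, k) = k for all k ≥ 2: in a 2-colouring of K_k, either some edge is red (a red K_2) or all edges are blue (a blue K_k). And K_{66} coloured all-blue has no blue K_67, so R(2, 67) > 66. Hence R(2, 67) = 67.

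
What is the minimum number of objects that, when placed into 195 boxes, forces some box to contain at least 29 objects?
n = (29 − 1)·195 + 1 = 5461

By the generalised pigeonhole principle, to guarantee some box contains ≥ r objects we need more than (r − 1) · k objects total. Threshold: n = (r − 1) · k + 1. With r = 29 and k = 195: n = 28 · 195 + 1 = 5460 + 1 = 5461. For n = 5460 = 28 · 195, we can put exactly 28 objects in every box, avoiding 29 in any single one — so 5461 is tight.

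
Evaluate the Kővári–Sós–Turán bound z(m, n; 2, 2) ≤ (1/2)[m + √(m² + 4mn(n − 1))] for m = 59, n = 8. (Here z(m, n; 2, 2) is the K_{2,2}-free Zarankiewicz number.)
z(59, 8; 2, 2) ≤ (1/2)[59 + √(59² + 4·59·8·7)] = (1/2)[59 + √16697] = 94.1084

Kővári–Sós–Turán: let r_1, ..., r_59 be the row sums and z = Σ r_i the total number of 1s. Each pair of columns can share at most one row with both entries 1 (else a 2×2 all-ones block appears), so Σ_i C(r_i, 2) ≤ C(8, 2) = 28. By convexity Σ_i C(r_i, 2) ≥ 59·C(z/59, 2) = z(z − 59)/(2·59), giving z² − 59z − 59·8·7 ≤ 0 and hence z ≤ (1/2)[59 + √(3481 + 4·3304)] = (1/2)[59 + √16697] ≈ (1/2)(59 + 129.2169) = 94.1084.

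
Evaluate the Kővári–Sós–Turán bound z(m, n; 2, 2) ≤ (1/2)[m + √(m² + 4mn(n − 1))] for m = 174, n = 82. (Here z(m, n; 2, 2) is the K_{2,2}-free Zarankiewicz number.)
z(174, 82; 2, 2) ≤ (1/2)[174 + √(174² + 4·174·82·81)] = (1/2)[174 + √4653108] = 1165.5532

Kővári–Sós–Turán: let r_1, ..., r_174 be the row sums and z = Σ r_i the total number of 1s. Each pair of columns can share at most one row with both entries 1 (else a 2×2 all-ones block appears), so Σ_i C(r_i, 2) ≤ C(82, 2) = 3321. By convexity Σ_i C(r_i, 2) ≥ 174·C(z/174, 2) = z(z − 174)/(2·174), giving z² − 174z − 174·82·81 ≤ 0 and hence z ≤ (1/2)[174 + √(30276 + 4·1155708)] = (1/2)[174 + √4653108] ≈ (1/2)(174 + 2157.1064) = 1165.5532.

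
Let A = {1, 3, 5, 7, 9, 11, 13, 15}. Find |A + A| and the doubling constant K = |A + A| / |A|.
K = |A + A| / |A| = 15/8

Enumerate A + A = {a + b : a, b ∈ A}. With |A| = 8, there are |A|^2 = 64 ordered sum pairs; collecting distinct values, A + A = {2, 4, 6, 8, 10, 12, 14, 16, 18, 20, 22, 24, 26, 28, 30}, so |A + A| = 15. Thus K = 15/8. Here |A + A| = 2|A| − 1 = 15, the minimum possible — so K = 15/8 is minimal, which holds iff A is an arithmetic progression.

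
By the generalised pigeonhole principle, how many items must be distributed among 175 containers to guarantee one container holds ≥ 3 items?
n = (3 − 1)·175 + 1 = 351

By the generalised pigeonhole principle, to guarantee some box contains ≥ r objects we need more than (r − 1) · k objects total. Threshold: n = (r − 1) · k + 1. With r = 3 and k = 175: n = 2 · 175 + 1 = 350 + 1 = 351. For n = 350 = 2 · 175, we can put exactly 2 objects in every box, avoiding 3 in any single one — so 351 is tight.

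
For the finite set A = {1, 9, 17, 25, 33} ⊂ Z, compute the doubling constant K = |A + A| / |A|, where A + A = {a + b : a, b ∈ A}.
K = |A + A| / |A| = 9/5

Enumerate A + A = {a + b : a, b ∈ A}. With |A| = 5, there are |A|^2 = 25 ordered sum pairs; collecting distinct values, A + A = {2, 10, 18, 26, 34, 42, 50, 58, 66}, so |A + A| = 9. Thus K = 9/5. Here |A + A| = 2|A| − 1 = 9, the minimum possible — so K = 9/5 is minimal, which holds iff A is an arithmetic progression.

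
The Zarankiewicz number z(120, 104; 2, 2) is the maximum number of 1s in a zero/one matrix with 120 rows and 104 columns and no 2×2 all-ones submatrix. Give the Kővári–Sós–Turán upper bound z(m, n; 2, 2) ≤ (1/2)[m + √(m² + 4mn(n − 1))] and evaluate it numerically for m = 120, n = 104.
z(120, 104; 2, 2) ≤ (1/2)[120 + √(120² + 4·120·104·103)] = (1/2)[120 + √5156160] = 1195.359

Kővári–Sós–Turán: let r_1, ..., r_120 be the row sums and z = Σ r_i the total number of 1s. Each pair of columns can share at most one row with both entries 1 (else a 2×2 all-ones block appears), so Σ_i C(r_i, 2) ≤ C(104, 2) = 5356. By convexity Σ_i C(r_i, 2) ≥ 120·C(z/120, 2) = z(z − 120)/(2·120), giving z² − 120z − 120·104·103 ≤ 0 and hence z ≤ (1/2)[120 + √(14400 + 4·1285440)] = (1/2)[120 + √5156160] ≈ (1/2)(120 + 2270.7179) = 1195.359.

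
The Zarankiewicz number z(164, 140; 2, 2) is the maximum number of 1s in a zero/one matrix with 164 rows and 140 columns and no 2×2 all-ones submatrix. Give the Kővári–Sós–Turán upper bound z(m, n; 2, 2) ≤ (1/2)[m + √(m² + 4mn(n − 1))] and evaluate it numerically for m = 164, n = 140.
z(164, 140; 2, 2) ≤ (1/2)[164 + √(164² + 4·164·140·139)] = (1/2)[164 + √12792656] = 1870.3411

Kővári–Sós–Turán: let r_1, ..., r_164 be the row sums and z = Σ r_i the total number of 1s. Each pair of columns can share at most one row with both entries 1 (else a 2×2 all-ones block appears), so Σ_i C(r_i, 2) ≤ C(140, 2) = 9730. By convexity Σ_i C(r_i, 2) ≥ 164·C(z/164, 2) = z(z − 164)/(2·164), giving z² − 164z − 164·140·139 ≤ 0 and hence z ≤ (1/2)[164 + √(26896 + 4·3191440)] = (1/2)[164 + √12792656] ≈ (1/2)(164 + 3576.6823) = 1870.3411.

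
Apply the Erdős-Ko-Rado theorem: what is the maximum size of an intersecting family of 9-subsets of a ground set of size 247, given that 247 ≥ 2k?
max |F| = C(246, 8) = 296495645312790

The Erdős-Ko-Rado theorem states: for n ≥ 2k, an intersecting family of k-subsets of an n-element set has size at most C(n − 1, k − 1), with equality for 'star' families {A ⊆ [n] : |A| = k, i ∈ A} (fix an element i). For n = 247, k = 9: C(246, 8) = 296495645312790.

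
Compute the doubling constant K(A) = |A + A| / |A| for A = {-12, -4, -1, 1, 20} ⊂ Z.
K = |A + A| / |A| = 15/5 = 3

Enumerate A + A = {a + b : a, b ∈ A}. With |A| = 5, there are |A|^2 = 25 ordered sum pairs; collecting distinct values, A + A = {-24, -16, -13, -11, -8, -5, -3, -2, 0, 2, 8, 16, 19, 21, 40}, so |A + A| = 15. Thus K = 15/5 = 3. For comparison, the minimum possible |A + A| over all 5-element sets is 2·5 − 1 = 9 (so min K = 9/5), attained only by arithmetic progressions.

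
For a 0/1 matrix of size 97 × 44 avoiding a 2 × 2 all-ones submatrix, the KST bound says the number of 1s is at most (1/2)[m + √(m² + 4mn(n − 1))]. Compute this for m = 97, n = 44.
z(97, 44; 2, 2) ≤ (1/2)[97 + √(97² + 4·97·44·43)] = (1/2)[97 + √743505] = 479.6337

Kővári–Sós–Turán: let r_1, ..., r_97 be the row sums and z = Σ r_i the total number of 1s. Each pair of columns can share at most one row with both entries 1 (else a 2×2 all-ones block appears), so Σ_i C(r_i, 2) ≤ C(44, 2) = 946. By convexity Σ_i C(r_i, 2) ≥ 97·C(z/97, 2) = z(z − 97)/(2·97), giving z² − 97z − 97·44·43 ≤ 0 and hence z ≤ (1/2)[97 + √(9409 + 4·183524)] = (1/2)[97 + √743505] ≈ (1/2)(97 + 862.2674) = 479.6337.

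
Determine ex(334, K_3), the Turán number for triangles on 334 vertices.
ex(334, K_3) = ⌊334^2/4⌋ = 27889

Mantel (1907): a triangle-free graph on n vertices has at most ⌊n^2/4⌋ edges, with equality for the complete bipartite graph K_{⌊n/2⌋, ⌈n/2⌉}. For n = 334: ⌊334^2/4⌋ = ⌊111556/4⌋ = 27889. The extremal graph is K_{167, 167}, which has 167·167 = 27889 edges.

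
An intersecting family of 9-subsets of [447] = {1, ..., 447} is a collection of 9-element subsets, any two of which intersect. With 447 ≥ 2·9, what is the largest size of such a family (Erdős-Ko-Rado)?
max |F| = C(446, 8) = 36453488725919265

Erdős-Ko-Rado (1961): when n ≥ 2k, max |F| = C(n−1, k−1). The bound is attained by the star {A : i ∈ A} for any fixed i ∈ [n]. Here C(447−1, 9−1) = C(446, 8) = 36453488725919265.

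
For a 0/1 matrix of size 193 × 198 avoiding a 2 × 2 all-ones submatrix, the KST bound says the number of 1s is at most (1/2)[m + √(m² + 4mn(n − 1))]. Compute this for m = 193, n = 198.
z(193, 198; 2, 2) ≤ (1/2)[193 + √(193² + 4·193·198·197)] = (1/2)[193 + √30149881] = 2841.9454

Kővári–Sós–Turán: let r_1, ..., r_193 be the row sums and z = Σ r_i the total number of 1s. Each pair of columns can share at most one row with both entries 1 (else a 2×2 all-ones block appears), so Σ_i C(r_i, 2) ≤ C(198, 2) = 19503. By convexity Σ_i C(r_i, 2) ≥ 193·C(z/193, 2) = z(z − 193)/(2·193), giving z² − 193z − 193·198·197 ≤ 0 and hence z ≤ (1/2)[193 + √(37249 + 4·7528158)] = (1/2)[193 + √30149881] ≈ (1/2)(193 + 5490.8907) = 2841.9454.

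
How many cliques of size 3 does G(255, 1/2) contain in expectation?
E[# K_3] = C(255, 3) · (1/2)^C(3, 2) = 2731135 / 2^3 = 341391.875

For each 3-subset S of vertices (there are C(255, 3) = 2731135 such S), let X_S = 1 if S induces a K_3 (all C(3, 2) = 3 edges present). Then P(X_S = 1) = (1/2)^3 = 1/8. By linearity of expectation, E[# K_3] = C(255, 3) · (1/2)^3 = 2731135 / 8 = 341391.875.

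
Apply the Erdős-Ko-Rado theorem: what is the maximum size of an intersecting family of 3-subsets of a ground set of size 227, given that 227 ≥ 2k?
max |F| = C(226, 2) = 25425

The Erdős-Ko-Rado theorem states: for n ≥ 2k, an intersecting family of k-subsets of an n-element set has size at most C(n − 1, k − 1), with equality for 'star' families {A ⊆ [n] : |A| = k, i ∈ A} (fix an element i). For n = 227, k = 3: C(226, 2) = 25425.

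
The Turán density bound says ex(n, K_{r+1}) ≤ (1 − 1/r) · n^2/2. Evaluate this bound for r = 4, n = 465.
Turán density bound = (3/4) · 465^2/2 = 648675/8 ≈ 81084.375

Turán's theorem: ex(n, K_{r+1}) is achieved by the complete r-partite Turán graph T(n, r) with parts as balanced as possible, and is at most (1 − 1/r) · n^2/2. For r = 4, n = 465: the density bound is (3/4) · 216225/2 = 648675/8 ≈ 81084.375. The integer-valued extremum is e(T(465, 4)) = 81084, which is strictly less than the density bound 648675/8 since 4 ∤ 465 (the parts of T(465, 4) cannot all be equal).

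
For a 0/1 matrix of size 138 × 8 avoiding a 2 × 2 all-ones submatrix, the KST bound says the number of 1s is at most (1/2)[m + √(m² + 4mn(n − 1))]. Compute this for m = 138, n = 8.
z(138, 8; 2, 2) ≤ (1/2)[138 + √(138² + 4·138·8·7)] = (1/2)[138 + √49956] = 180.7542

Kővári–Sós–Turán: let r_1, ..., r_138 be the row sums and z = Σ r_i the total number of 1s. Each pair of columns can share at most one row with both entries 1 (else a 2×2 all-ones block appears), so Σ_i C(r_i, 2) ≤ C(8, 2) = 28. By convexity Σ_i C(r_i, 2) ≥ 138·C(z/138, 2) = z(z − 138)/(2·138), giving z² − 138z − 138·8·7 ≤ 0 and hence z ≤ (1/2)[138 + √(19044 + 4·7728)] = (1/2)[138 + √49956] ≈ (1/2)(138 + 223.5084) = 180.7542.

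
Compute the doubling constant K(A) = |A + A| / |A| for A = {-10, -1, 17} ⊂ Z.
K = |A + A| / |A| = 6/3 = 2

Enumerate A + A = {a + b : a, b ∈ A}. With |A| = 3, there are |A|^2 = 9 ordered sum pairs; collecting distinct values, A + A = {-20, -11, -2, 7, 16, 34}, so |A + A| = 6. Thus K = 6/3 = 2. For comparison, the minimum possible |A + A| over all 3-element sets is 2·3 − 1 = 5 (so min K = 5/3), attained only by arithmetic progressions.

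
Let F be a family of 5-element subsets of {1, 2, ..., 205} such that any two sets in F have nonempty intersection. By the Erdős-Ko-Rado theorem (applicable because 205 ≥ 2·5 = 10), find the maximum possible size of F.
max |F| = C(204, 4) = 70058751

Erdős-Ko-Rado (1961): when n ≥ 2k, max |F| = C(n−1, k−1). The bound is attained by the star {A : i ∈ A} for any fixed i ∈ [n]. Here C(205−1, 5−1) = C(204, 4) = 70058751.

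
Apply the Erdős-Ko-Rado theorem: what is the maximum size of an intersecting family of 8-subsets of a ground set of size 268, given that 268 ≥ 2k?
max |F| = C(267, 7) = 17730039759498

The Erdős-Ko-Rado theorem states: for n ≥ 2k, an intersecting family of k-subsets of an n-element set has size at most C(n − 1, k − 1), with equality for 'star' families {A ⊆ [n] : |A| = k, i ∈ A} (fix an element i). For n = 268, k = 8: C(267, 7) = 17730039759498.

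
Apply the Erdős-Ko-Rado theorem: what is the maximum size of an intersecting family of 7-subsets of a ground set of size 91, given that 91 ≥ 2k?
max |F| = C(90, 6) = 622614630

Erdős-Ko-Rado (1961): when n ≥ 2k, max |F| = C(n−1, k−1). The bound is attained by the star {A : i ∈ A} for any fixed i ∈ [n]. Here C(91−1, 7−1) = C(90, 6) = 622614630.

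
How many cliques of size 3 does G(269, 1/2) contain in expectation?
E[# K_3] = C(269, 3) · (1/2)^C(3, 2) = 3208094 / 2^3 = 1604047/4 = 401011.75

For each 3-subset S of vertices (there are C(269, 3) = 3208094 such S), let X_S = 1 if S induces a K_3 (all C(3, 2) = 3 edges present). Then P(X_S = 1) = (1/2)^3 = 1/8. By linearity of expectation, E[# K_3] = C(269, 3) · (1/2)^3 = 3208094 / 8 = 1604047/4 = 401011.75.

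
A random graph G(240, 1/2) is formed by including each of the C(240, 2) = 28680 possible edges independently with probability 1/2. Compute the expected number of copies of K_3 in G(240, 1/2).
E[# K_3] = C(240, 3) · (1/2)^C(3, 2) = 2275280 / 2^3 = 284410

For each 3-subset S of vertices (there are C(240, 3) = 2275280 such S), let X_S = 1 if S induces a K_3 (all C(3, 2) = 3 edges present). Then P(X_S = 1) = (1/2)^3 = 1/8. By linearity of expectation, E[# K_3] = C(240, 3) · (1/2)^3 = 2275280 / 8 = 284410.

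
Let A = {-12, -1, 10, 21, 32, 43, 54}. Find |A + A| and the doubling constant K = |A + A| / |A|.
K = |A + A| / |A| = 13/7

Enumerate A + A = {a + b : a, b ∈ A}. With |A| = 7, there are |A|^2 = 49 ordered sum pairs; collecting distinct values, A + A = {-24, -13, -2, 9, 20, 31, 42, 53, 64, 75, 86, 97, 108}, so |A + A| = 13. Thus K = 13/7. Here |A + A| = 2|A| − 1 = 13, the minimum possible — so K = 13/7 is minimal, which holds iff A is an arithmetic progression.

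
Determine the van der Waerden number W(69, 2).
W(69, 2) = 69 + 1 = 70

A 2-term AP is any pair of integers, so a monochromatic 2-AP exists iff some colour is used at least twice. With 69 colours, the colouring i ↦ i on {1, ..., 69} uses each colour once, avoiding any monochromatic pair, so W(69, 2) > 69. For {1, ..., 70}, pigeonhole forces two integers of the same colour, which form a monochromatic 2-AP. Hence W(69, 2) = 70.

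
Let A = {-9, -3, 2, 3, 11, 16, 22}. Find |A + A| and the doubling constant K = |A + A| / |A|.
K = |A + A| / |A| = 24/7

Enumerate A + A = {a + b : a, b ∈ A}. With |A| = 7, there are |A|^2 = 49 ordered sum pairs; collecting distinct values, A + A = {-18, -12, -7, -6, -1, 0, 2, 4, 5, 6, 7, 8, 13, 14, 18, 19, 22, 24, 25, 27, 32, 33, 38, 44}, so |A + A| = 24. Thus K = 24/7. For comparison, the minimum possible |A + A| over all 7-element sets is 2·7 − 1 = 13 (so min K = 13/7), attained only by arithmetic progressions.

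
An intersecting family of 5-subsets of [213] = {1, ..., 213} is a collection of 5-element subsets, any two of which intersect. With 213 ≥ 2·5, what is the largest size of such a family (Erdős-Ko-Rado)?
max |F| = C(212, 4) = 81803645

Erdős-Ko-Rado (1961): when n ≥ 2k, max |F| = C(n−1, k−1). The bound is attained by the star {A : i ∈ A} for any fixed i ∈ [n]. Here C(213−1, 5−1) = C(212, 4) = 81803645.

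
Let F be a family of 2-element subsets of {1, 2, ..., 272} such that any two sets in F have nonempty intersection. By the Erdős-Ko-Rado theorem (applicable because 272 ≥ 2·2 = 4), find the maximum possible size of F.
max |F| = C(271, 1) = 271

The Erdős-Ko-Rado theorem states: for n ≥ 2k, an intersecting family of k-subsets of an n-element set has size at most C(n − 1, k − 1), with equality for 'star' families {A ⊆ [n] : |A| = k, i ∈ A} (fix an element i). For n = 272, k = 2: C(271, 1) = 271.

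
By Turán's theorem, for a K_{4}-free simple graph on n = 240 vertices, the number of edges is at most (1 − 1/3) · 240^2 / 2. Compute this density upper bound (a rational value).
Turán density bound = (2/3) · 240^2/2 = 19200

Turán's theorem: ex(n, K_{r+1}) is achieved by the complete r-partite Turán graph T(n, r) with parts as balanced as possible, and is at most (1 − 1/r) · n^2/2. For r = 3, n = 240: the density bound is (2/3) · 57600/2 = 19200. Since 3 ∣ 240, the Turán graph T(240, 3) has parts of equal size 80, and its edge count e(T(240, 3)) = 19200 attains the density bound exactly.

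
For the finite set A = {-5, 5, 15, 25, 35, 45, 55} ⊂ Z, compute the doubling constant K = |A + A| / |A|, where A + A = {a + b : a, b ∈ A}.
K = |A + A| / |A| = 13/7

Enumerate A + A = {a + b : a, b ∈ A}. With |A| = 7, there are |A|^2 = 49 ordered sum pairs; collecting distinct values, A + A = {-10, 0, 10, 20, 30, 40, 50, 60, 70, 80, 90, 100, 110}, so |A + A| = 13. Thus K = 13/7. Here |A + A| = 2|A| − 1 = 13, the minimum possible — so K = 13/7 is minimal, which holds iff A is an arithmetic progression.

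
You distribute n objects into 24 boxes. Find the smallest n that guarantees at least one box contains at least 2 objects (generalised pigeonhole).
n = (2 − 1)·24 + 1 = 25

By the generalised pigeonhole principle, to guarantee some box contains ≥ r objects we need more than (r − 1) · k objects total. Threshold: n = (r − 1) · k + 1. With r = 2 and k = 24: n = 1 · 24 + 1 = 24 + 1 = 25. For n = 24 = 1 · 24, we can put exactly 1 objects in every box, avoiding 2 in any single one — so 25 is tight.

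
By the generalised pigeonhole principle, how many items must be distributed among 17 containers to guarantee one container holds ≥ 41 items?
n = (41 − 1)·17 + 1 = 681

By the generalised pigeonhole principle, to guarantee some box contains ≥ r objects we need more than (r − 1) · k objects total. Threshold: n = (r − 1) · k + 1. With r = 41 and k = 17: n = 40 · 17 + 1 = 680 + 1 = 681. For n = 680 = 40 · 17, we can put exactly 40 objects in every box, avoiding 41 in any single one — so 681 is tight.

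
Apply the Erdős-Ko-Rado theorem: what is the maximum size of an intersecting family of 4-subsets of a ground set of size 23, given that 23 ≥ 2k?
max |F| = C(22, 3) = 1540

The Erdős-Ko-Rado theorem states: for n ≥ 2k, an intersecting family of k-subsets of an n-element set has size at most C(n − 1, k − 1), with equality for 'star' families {A ⊆ [n] : |A| = k, i ∈ A} (fix an element i). For n = 23, k = 4: C(22, 3) = 1540.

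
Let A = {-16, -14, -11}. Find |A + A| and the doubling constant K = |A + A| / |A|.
K = |A + A| / |A| = 6/3 = 2

Enumerate A + A = {a + b : a, b ∈ A}. With |A| = 3, there are |A|^2 = 9 ordered sum pairs; collecting distinct values, A + A = {-32, -30, -28, -27, -25, -22}, so |A + A| = 6. Thus K = 6/3 = 2. For comparison, the minimum possible |A + A| over all 3-element sets is 2·3 − 1 = 5 (so min K = 5/3), attained only by arithmetic progressions.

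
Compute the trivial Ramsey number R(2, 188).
R(2, 188) = 188

R(2, k) = k for all k ≥ 2: in a 2-colouring of K_k, either some edge is red (a red K_2) or all edges are blue (a blue K_k). And K_{187} coloured all-blue has no blue K_188, so R(2, 188) > 187. Hence R(2, 188) = 188.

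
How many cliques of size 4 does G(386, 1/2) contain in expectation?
E[# K_4] = C(386, 4) · (1/2)^C(4, 2) = 910682080 / 2^6 = 28458815/2 = 14229407.5

For each 4-subset S of vertices (there are C(386, 4) = 910682080 such S), let X_S = 1 if S induces a K_4 (all C(4, 2) = 6 edges present). Then P(X_S = 1) = (1/2)^6 = 1/64. By linearity of expectation, E[# K_4] = C(386, 4) · (1/2)^6 = 910682080 / 64 = 28458815/2 = 14229407.5.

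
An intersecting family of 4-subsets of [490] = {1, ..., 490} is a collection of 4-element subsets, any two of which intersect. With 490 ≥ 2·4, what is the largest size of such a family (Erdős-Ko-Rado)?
max |F| = C(489, 3) = 19368964

The Erdős-Ko-Rado theorem states: for n ≥ 2k, an intersecting family of k-subsets of an n-element set has size at most C(n − 1, k − 1), with equality for 'star' families {A ⊆ [n] : |A| = k, i ∈ A} (fix an element i). For n = 490, k = 4: C(489, 3) = 19368964.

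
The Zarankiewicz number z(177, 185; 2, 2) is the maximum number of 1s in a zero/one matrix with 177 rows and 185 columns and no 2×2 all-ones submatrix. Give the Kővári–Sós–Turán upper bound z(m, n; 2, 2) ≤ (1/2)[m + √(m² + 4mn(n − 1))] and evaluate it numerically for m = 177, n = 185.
z(177, 185; 2, 2) ≤ (1/2)[177 + √(177² + 4·177·185·184)] = (1/2)[177 + √24131649] = 2544.6987

Kővári–Sós–Turán: let r_1, ..., r_177 be the row sums and z = Σ r_i the total number of 1s. Each pair of columns can share at most one row with both entries 1 (else a 2×2 all-ones block appears), so Σ_i C(r_i, 2) ≤ C(185, 2) = 17020. By convexity Σ_i C(r_i, 2) ≥ 177·C(z/177, 2) = z(z − 177)/(2·177), giving z² − 177z − 177·185·184 ≤ 0 and hence z ≤ (1/2)[177 + √(31329 + 4·6025080)] = (1/2)[177 + √24131649] ≈ (1/2)(177 + 4912.3975) = 2544.6987.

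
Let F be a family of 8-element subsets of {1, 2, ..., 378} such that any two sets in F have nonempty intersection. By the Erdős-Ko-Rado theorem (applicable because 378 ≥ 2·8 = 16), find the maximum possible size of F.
max |F| = C(377, 7) = 203061322306700

Erdős-Ko-Rado (1961): when n ≥ 2k, max |F| = C(n−1, k−1). The bound is attained by the star {A : i ∈ A} for any fixed i ∈ [n]. Here C(378−1, 8−1) = C(377, 7) = 203061322306700.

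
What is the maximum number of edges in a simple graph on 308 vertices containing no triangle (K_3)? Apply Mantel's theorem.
ex(308, K_3) = ⌊308^2/4⌋ = 23716

Mantel (1907): a triangle-free graph on n vertices has at most ⌊n^2/4⌋ edges, with equality for the complete bipartite graph K_{⌊n/2⌋, ⌈n/2⌉}. For n = 308: ⌊308^2/4⌋ = ⌊94864/4⌋ = 23716. The extremal graph is K_{154, 154}, which has 154·154 = 23716 edges.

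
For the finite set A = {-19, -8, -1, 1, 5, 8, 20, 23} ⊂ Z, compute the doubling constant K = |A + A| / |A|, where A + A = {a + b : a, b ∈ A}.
K = |A + A| / |A| = 33/8

Enumerate A + A = {a + b : a, b ∈ A}. With |A| = 8, there are |A|^2 = 64 ordered sum pairs; collecting distinct values, A + A = {-38, -27, -20, -18, -16, -14, -11, -9, -7, -3, -2, 0, 1, 2, 4, 6, 7, 9, 10, 12, 13, 15, 16, 19, 21, 22, 24, 25, 28, 31, 40, 43, 46}, so |A + A| = 33. Thus K = 33/8. For comparison, the minimum possible |A + A| over all 8-element sets is 2·8 − 1 = 15 (so min K = 15/8), attained only by arithmetic progressions.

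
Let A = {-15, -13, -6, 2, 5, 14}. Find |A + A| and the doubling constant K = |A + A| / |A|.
K = |A + A| / |A| = 20/6 = 10/3

Enumerate A + A = {a + b : a, b ∈ A}. With |A| = 6, there are |A|^2 = 36 ordered sum pairs; collecting distinct values, A + A = {-30, -28, -26, -21, -19, -13, -12, -11, -10, -8, -4, -1, 1, 4, 7, 8, 10, 16, 19, 28}, so |A + A| = 20. Thus K = 20/6 = 10/3. For comparison, the minimum possible |A + A| over all 6-element sets is 2·6 − 1 = 11 (so min K = 11/6), attained only by arithmetic progressions.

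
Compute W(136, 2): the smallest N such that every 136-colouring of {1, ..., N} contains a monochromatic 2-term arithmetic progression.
W(136, 2) = 136 + 1 = 137

A 2-term AP is any pair of integers, so a monochromatic 2-AP exists iff some colour is used at least twice. With 136 colours, the colouring i ↦ i on {1, ..., 136} uses each colour once, avoiding any monochromatic pair, so W(136, 2) > 136. For {1, ..., 137}, pigeonhole forces two integers of the same colour, which form a monochromatic 2-AP. Hence W(136, 2) = 137.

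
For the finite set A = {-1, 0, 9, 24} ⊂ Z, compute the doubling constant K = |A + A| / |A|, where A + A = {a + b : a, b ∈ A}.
K = |A + A| / |A| = 10/4 = 5/2

Enumerate A + A = {a + b : a, b ∈ A}. With |A| = 4, there are |A|^2 = 16 ordered sum pairs; collecting distinct values, A + A = {-2, -1, 0, 8, 9, 18, 23, 24, 33, 48}, so |A + A| = 10. Thus K = 10/4 = 5/2. For comparison, the minimum possible |A + A| over all 4-element sets is 2·4 − 1 = 7 (so min K = 7/4), attained only by arithmetic progressions.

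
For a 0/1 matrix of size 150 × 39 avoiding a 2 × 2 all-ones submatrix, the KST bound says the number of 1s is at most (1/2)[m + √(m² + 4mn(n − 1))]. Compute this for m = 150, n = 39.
z(150, 39; 2, 2) ≤ (1/2)[150 + √(150² + 4·150·39·38)] = (1/2)[150 + √911700] = 552.4149

Kővári–Sós–Turán: let r_1, ..., r_150 be the row sums and z = Σ r_i the total number of 1s. Each pair of columns can share at most one row with both entries 1 (else a 2×2 all-ones block appears), so Σ_i C(r_i, 2) ≤ C(39, 2) = 741. By convexity Σ_i C(r_i, 2) ≥ 150·C(z/150, 2) = z(z − 150)/(2·150), giving z² − 150z − 150·39·38 ≤ 0 and hence z ≤ (1/2)[150 + √(22500 + 4·222300)] = (1/2)[150 + √911700] ≈ (1/2)(150 + 954.8298) = 552.4149.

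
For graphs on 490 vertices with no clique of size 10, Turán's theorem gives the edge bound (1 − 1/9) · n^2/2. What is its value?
Turán density bound = (8/9) · 490^2/2 = 960400/9 ≈ 106711.1111

Turán's theorem: ex(n, K_{r+1}) is achieved by the complete r-partite Turán graph T(n, r) with parts as balanced as possible, and is at most (1 − 1/r) · n^2/2. For r = 9, n = 490: the density bound is (8/9) · 240100/2 = 960400/9 ≈ 106711.1111. The integer-valued extremum is e(T(490, 9)) = 106710, which is strictly less than the density bound 960400/9 since 9 ∤ 490 (the parts of T(490, 9) cannot all be equal).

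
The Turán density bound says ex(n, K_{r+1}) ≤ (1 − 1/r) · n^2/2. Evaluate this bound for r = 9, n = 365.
Turán density bound = (8/9) · 365^2/2 = 532900/9 ≈ 59211.1111

Turán's theorem: ex(n, K_{r+1}) is achieved by the complete r-partite Turán graph T(n, r) with parts as balanced as possible, and is at most (1 − 1/r) · n^2/2. For r = 9, n = 365: the density bound is (8/9) · 133225/2 = 532900/9 ≈ 59211.1111. The integer-valued extremum is e(T(365, 9)) = 59210, which is strictly less than the density bound 532900/9 since 9 ∤ 365 (the parts of T(365, 9) cannot all be equal).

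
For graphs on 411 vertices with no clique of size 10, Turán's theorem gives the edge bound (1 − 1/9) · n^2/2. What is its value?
Turán density bound = (8/9) · 411^2/2 = 75076

Turán's theorem: ex(n, K_{r+1}) is achieved by the complete r-partite Turán graph T(n, r) with parts as balanced as possible, and is at most (1 − 1/r) · n^2/2. For r = 9, n = 411: the density bound is (8/9) · 168921/2 = 75076. The integer-valued extremum is e(T(411, 9)) = 75075, which is strictly less than the density bound 75076 since 9 ∤ 411 (the parts of T(411, 9) cannot all be equal).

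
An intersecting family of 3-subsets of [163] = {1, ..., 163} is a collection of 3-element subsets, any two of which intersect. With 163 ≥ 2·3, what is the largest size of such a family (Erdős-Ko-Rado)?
max |F| = C(162, 2) = 13041

The Erdős-Ko-Rado theorem states: for n ≥ 2k, an intersecting family of k-subsets of an n-element set has size at most C(n − 1, k − 1), with equality for 'star' families {A ⊆ [n] : |A| = k, i ∈ A} (fix an element i). For n = 163, k = 3: C(162, 2) = 13041.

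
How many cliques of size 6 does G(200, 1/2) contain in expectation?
E[# K_6] = C(200, 6) · (1/2)^C(6, 2) = 82408626300 / 2^15 = 20602156575/8192 ≈ 2514911.691284

For each 6-subset S of vertices (there are C(200, 6) = 82408626300 such S), let X_S = 1 if S induces a K_6 (all C(6, 2) = 15 edges present). Then P(X_S = 1) = (1/2)^15 = 1/32768. By linearity of expectation, E[# K_6] = C(200, 6) · (1/2)^15 = 82408626300 / 32768 = 20602156575/8192 ≈ 2514911.691284.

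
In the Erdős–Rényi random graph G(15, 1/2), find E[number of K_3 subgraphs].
E[# K_3] = C(15, 3) · (1/2)^C(3, 2) = 455 / 2^3 = 56.875

For each 3-subset S of vertices (there are C(15, 3) = 455 such S), let X_S = 1 if S induces a K_3 (all C(3, 2) = 3 edges present). Then P(X_S = 1) = (1/2)^3 = 1/8. By linearity of expectation, E[# K_3] = C(15, 3) · (1/2)^3 = 455 / 8 = 56.875.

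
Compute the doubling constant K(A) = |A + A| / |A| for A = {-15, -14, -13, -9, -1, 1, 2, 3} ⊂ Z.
K = |A + A| / |A| = 27/8

Enumerate A + A = {a + b : a, b ∈ A}. With |A| = 8, there are |A|^2 = 64 ordered sum pairs; collecting distinct values, A + A = {-30, -29, -28, -27, -26, -24, -23, -22, -18, -16, -15, -14, -13, -12, -11, -10, -8, -7, -6, -2, 0, 1, 2, 3, 4, 5, 6}, so |A + A| = 27. Thus K = 27/8. For comparison, the minimum possible |A + A| over all 8-element sets is 2·8 − 1 = 15 (so min K = 15/8), attained only by arithmetic progressions.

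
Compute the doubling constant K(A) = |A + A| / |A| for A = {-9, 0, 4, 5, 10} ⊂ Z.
K = |A + A| / |A| = 14/5

Enumerate A + A = {a + b : a, b ∈ A}. With |A| = 5, there are |A|^2 = 25 ordered sum pairs; collecting distinct values, A + A = {-18, -9, -5, -4, 0, 1, 4, 5, 8, 9, 10, 14, 15, 20}, so |A + A| = 14. Thus K = 14/5. For comparison, the minimum possible |A + A| over all 5-element sets is 2·5 − 1 = 9 (so min K = 9/5), attained only by arithmetic progressions.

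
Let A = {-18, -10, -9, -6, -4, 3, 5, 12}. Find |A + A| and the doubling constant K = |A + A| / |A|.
K = |A + A| / |A| = 30/8 = 15/4

Enumerate A + A = {a + b : a, b ∈ A}. With |A| = 8, there are |A|^2 = 64 ordered sum pairs; collecting distinct values, A + A = {-36, -28, -27, -24, -22, -20, -19, -18, -16, -15, -14, -13, -12, -10, -8, -7, -6, -5, -4, -3, -1, 1, 2, 3, 6, 8, 10, 15, 17, 24}, so |A + A| = 30. Thus K = 30/8 = 15/4. For comparison, the minimum possible |A + A| over all 8-element sets is 2·8 − 1 = 15 (so min K = 15/8), attained only by arithmetic progressions.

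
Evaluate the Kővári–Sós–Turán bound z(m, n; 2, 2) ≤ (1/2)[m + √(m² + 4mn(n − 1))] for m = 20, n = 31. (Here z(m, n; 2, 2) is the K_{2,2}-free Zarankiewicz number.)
z(20, 31; 2, 2) ≤ (1/2)[20 + √(20² + 4·20·31·30)] = (1/2)[20 + √74800] = 146.7479

Kővári–Sós–Turán: let r_1, ..., r_20 be the row sums and z = Σ r_i the total number of 1s. Each pair of columns can share at most one row with both entries 1 (else a 2×2 all-ones block appears), so Σ_i C(r_i, 2) ≤ C(31, 2) = 465. By convexity Σ_i C(r_i, 2) ≥ 20·C(z/20, 2) = z(z − 20)/(2·20), giving z² − 20z − 20·31·30 ≤ 0 and hence z ≤ (1/2)[20 + √(400 + 4·18600)] = (1/2)[20 + √74800] ≈ (1/2)(20 + 273.4959) = 146.7479.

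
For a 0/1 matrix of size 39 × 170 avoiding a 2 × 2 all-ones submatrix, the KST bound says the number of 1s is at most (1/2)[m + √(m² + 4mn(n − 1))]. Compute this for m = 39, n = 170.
z(39, 170; 2, 2) ≤ (1/2)[39 + √(39² + 4·39·170·169)] = (1/2)[39 + √4483401] = 1078.2022

Kővári–Sós–Turán: let r_1, ..., r_39 be the row sums and z = Σ r_i the total number of 1s. Each pair of columns can share at most one row with both entries 1 (else a 2×2 all-ones block appears), so Σ_i C(r_i, 2) ≤ C(170, 2) = 14365. By convexity Σ_i C(r_i, 2) ≥ 39·C(z/39, 2) = z(z − 39)/(2·39), giving z² − 39z − 39·170·169 ≤ 0 and hence z ≤ (1/2)[39 + √(1521 + 4·1120470)] = (1/2)[39 + √4483401] ≈ (1/2)(39 + 2117.4043) = 1078.2022.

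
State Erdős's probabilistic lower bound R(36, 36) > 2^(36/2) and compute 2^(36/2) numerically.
2^(36/2) = 262144; so R(36, 36) > 262144

Colour each edge of K_n uniformly at random with red/blue. The expected number of monochromatic K_36 is C(n, 36) · 2 · 2^(−C(36,2)). If C(n, 36) · 2^(1 − C(36,2)) < 1, then with positive probability no monochromatic K_36 exists, so R(36, 36) > n. The standard estimate C(n, 36) ≤ n^36/36! shows this inequality holds whenever n ≤ 2^(36/2) (since 36! · 2^(C(36,2) − 1) > 2^(36^2/2) ≥ n^36). Hence R(36, 36) > 2^(36/2) = 262144.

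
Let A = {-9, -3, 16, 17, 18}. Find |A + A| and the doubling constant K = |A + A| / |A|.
K = |A + A| / |A| = 14/5

Enumerate A + A = {a + b : a, b ∈ A}. With |A| = 5, there are |A|^2 = 25 ordered sum pairs; collecting distinct values, A + A = {-18, -12, -6, 7, 8, 9, 13, 14, 15, 32, 33, 34, 35, 36}, so |A + A| = 14. Thus K = 14/5. For comparison, the minimum possible |A + A| over all 5-element sets is 2·5 − 1 = 9 (so min K = 9/5), attained only by arithmetic progressions.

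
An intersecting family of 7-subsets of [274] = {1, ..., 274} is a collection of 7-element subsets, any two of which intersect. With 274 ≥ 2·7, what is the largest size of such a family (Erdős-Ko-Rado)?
max |F| = C(273, 6) = 544025408472

The Erdős-Ko-Rado theorem states: for n ≥ 2k, an intersecting family of k-subsets of an n-element set has size at most C(n − 1, k − 1), with equality for 'star' families {A ⊆ [n] : |A| = k, i ∈ A} (fix an element i). For n = 274, k = 7: C(273, 6) = 544025408472.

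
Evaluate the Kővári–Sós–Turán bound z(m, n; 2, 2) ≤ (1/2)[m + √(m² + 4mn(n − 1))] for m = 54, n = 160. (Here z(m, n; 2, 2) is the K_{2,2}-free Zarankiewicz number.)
z(54, 160; 2, 2) ≤ (1/2)[54 + √(54² + 4·54·160·159)] = (1/2)[54 + √5497956] = 1199.386

Kővári–Sós–Turán: let r_1, ..., r_54 be the row sums and z = Σ r_i the total number of 1s. Each pair of columns can share at most one row with both entries 1 (else a 2×2 all-ones block appears), so Σ_i C(r_i, 2) ≤ C(160, 2) = 12720. By convexity Σ_i C(r_i, 2) ≥ 54·C(z/54, 2) = z(z − 54)/(2·54), giving z² − 54z − 54·160·159 ≤ 0 and hence z ≤ (1/2)[54 + √(2916 + 4·1373760)] = (1/2)[54 + √5497956] ≈ (1/2)(54 + 2344.7721) = 1199.386.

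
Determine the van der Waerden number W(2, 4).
W(2, 4) = 35

W(2, 4) = 35. The lower bound W(2, 4) > 34 comes from an explicit good 2-colouring of [1, 34]; the upper bound W(2, 4) ≤ 35 was verified by exhaustive search over 2-colourings of [1, 35].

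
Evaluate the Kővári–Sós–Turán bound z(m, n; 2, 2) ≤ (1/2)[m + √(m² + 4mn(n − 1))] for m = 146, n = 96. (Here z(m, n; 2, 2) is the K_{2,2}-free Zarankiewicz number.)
z(146, 96; 2, 2) ≤ (1/2)[146 + √(146² + 4·146·96·95)] = (1/2)[146 + √5347396] = 1229.2219

Kővári–Sós–Turán: let r_1, ..., r_146 be the row sums and z = Σ r_i the total number of 1s. Each pair of columns can share at most one row with both entries 1 (else a 2×2 all-ones block appears), so Σ_i C(r_i, 2) ≤ C(96, 2) = 4560. By convexity Σ_i C(r_i, 2) ≥ 146·C(z/146, 2) = z(z − 146)/(2·146), giving z² − 146z − 146·96·95 ≤ 0 and hence z ≤ (1/2)[146 + √(21316 + 4·1331520)] = (1/2)[146 + √5347396] ≈ (1/2)(146 + 2312.4437) = 1229.2219.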